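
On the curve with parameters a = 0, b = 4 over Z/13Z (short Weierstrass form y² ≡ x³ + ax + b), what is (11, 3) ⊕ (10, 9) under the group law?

(2, 8)

(11, 3) + (10, 9). λ = (9 - 3)/(10 - 11) ≡ 6/12 mod 13. 12⁻¹ ≡ 12 (mod 13) since 12·12 = 144 ≡ 1, so λ ≡ 7.
  x = λ² - 11 - 10 = 49 - 21 ≡ 2; y = λ·(11 - 2) - 3 ≡ 8. → (2, 8)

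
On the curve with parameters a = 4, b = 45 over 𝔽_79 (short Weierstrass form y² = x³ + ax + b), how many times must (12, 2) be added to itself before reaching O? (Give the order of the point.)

10

2P: tangent at (12, 2): λ = (3·12² + 4)/(2·2) ≡ 41/4. 4⁻¹ ≡ 20 (mod 79), so λ ≡ 41·20 ≡ 30.
  x = λ² - 12 - 12 = 900 - 24 ≡ 7; y = λ·(12 - 7) - 2 ≡ 69. → (7, 69)
3P: (7, 69) + (12, 2). λ = (2 - 69)/(12 - 7) ≡ 12/5 mod 79. 5⁻¹ ≡ 16 (mod 79), so λ ≡ 34.
  x = λ² - 7 - 12 = 1156 - 19 ≡ 31; y = λ·(7 - 31) - 69 ≡ 63. → (31, 63)
4P: (31, 63) + (12, 2). λ = (2 - 63)/(12 - 31) ≡ 18/60 mod 79. 60⁻¹ ≡ 54 (mod 79), so λ ≡ 24.
  x = λ² - 31 - 12 = 576 - 43 ≡ 59; y = λ·(31 - 59) - 63 ≡ 55. → (59, 55)
5P: (59, 55) + (12, 2). λ = (2 - 55)/(12 - 59) ≡ 26/32 mod 79. 32⁻¹ ≡ 42 (mod 79) since 32·42 = 1344 ≡ 1, so λ ≡ 65.
  x = λ² - 59 - 12 = 4225 - 71 ≡ 46; y = λ·(59 - 46) - 55 ≡ 0. → (46, 0)
6P: (46, 0) + (12, 2). λ = (2 - 0)/(12 - 46) ≡ 2/45 mod 79. 45⁻¹ ≡ 72 (mod 79), so λ ≡ 65.
  x = λ² - 46 - 12 = 4225 - 58 ≡ 59; y = λ·(46 - 59) - 0 ≡ 24. → (59, 24)
7P: (59, 24) + (12, 2). λ = (2 - 24)/(12 - 59) ≡ 57/32 mod 79. 32⁻¹ ≡ 42 (mod 79), so λ ≡ 24.
  x = λ² - 59 - 12 = 576 - 71 ≡ 31; y = λ·(59 - 31) - 24 ≡ 16. → (31, 16)
8P: (31, 16) + (12, 2). λ = (2 - 16)/(12 - 31) ≡ 65/60 mod 79. 60⁻¹ ≡ 54 (mod 79), so λ ≡ 34.
  x = λ² - 31 - 12 = 1156 - 43 ≡ 7; y = λ·(31 - 7) - 16 ≡ 10. → (7, 10)
9P: (7, 10) + (12, 2). λ = (2 - 10)/(12 - 7) ≡ 71/5 mod 79. 5⁻¹ ≡ 16 (mod 79), so λ ≡ 30.
  x = λ² - 7 - 12 = 900 - 19 ≡ 12; y = λ·(7 - 12) - 10 ≡ 77. → (12, 77)
10P: (12, 77) + (12, 2): same x and y₁ ≡ -y₂, so the sum is O.
10P = O, so the order is 10.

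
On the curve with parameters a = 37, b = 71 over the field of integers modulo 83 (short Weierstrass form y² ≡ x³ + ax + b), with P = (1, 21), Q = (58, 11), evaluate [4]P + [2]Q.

First 4P:
Double-and-add on 4 = (100)₂. Start with P = (1, 21) for the leading 1-bit.
double: tangent at (1, 21): λ = (3·1² + 37)/(2·21) ≡ 40/42. 42⁻¹ ≡ 2 (mod 83) since 42·2 = 84 ≡ 1, so λ ≡ 40·2 ≡ 80.
  x = λ² - 1 - 1 = 6400 - 2 ≡ 7; y = λ·(1 - 7) - 21 ≡ 80. → (7, 80)
double: tangent at (7, 80): λ = (3·7² + 37)/(2·80) ≡ 18/77. 77⁻¹ ≡ 69 (mod 83), so λ ≡ 18·69 ≡ 80.
  x = λ² - 7 - 7 = 6400 - 14 ≡ 78; y = λ·(7 - 78) - 80 ≡ 50. → (78, 50)
4P = (78, 50).
Next 2Q:
Repeated addition: build up to 2Q.
2Q: tangent at (58, 11): λ = (3·58² + 37)/(2·11) ≡ 3/22. 22⁻¹ ≡ 34 (mod 83), so λ ≡ 3·34 ≡ 19.
  x = λ² - 58 - 58 = 361 - 116 ≡ 79; y = λ·(58 - 79) - 11 ≡ 5. → (79, 5)
2Q = (79, 5).
Finally 4P + 2Q:
(78, 50) + (79, 5). λ = (5 - 50)/(79 - 78) ≡ 38/1 mod 83. 1⁻¹ ≡ 1 (mod 83) since 1·1 = 1 ≡ 1, so λ ≡ 38.
  x = λ² - 78 - 79 = 1444 - 157 ≡ 42; y = λ·(78 - 42) - 50 ≡ 73. → (42, 73)

(42, 73)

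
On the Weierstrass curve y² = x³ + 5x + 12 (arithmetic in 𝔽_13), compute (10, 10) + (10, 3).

The two points share x = 10 and their y-coordinates satisfy 10 + 3 ≡ 0 (mod 13), so they are inverses. Their sum is O.

O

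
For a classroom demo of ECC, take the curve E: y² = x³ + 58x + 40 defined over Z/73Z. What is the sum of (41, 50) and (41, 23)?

O

The two points share x = 41 and their y-coordinates satisfy 50 + 23 ≡ 0 (mod 73), so they are inverses. Their sum is the point at infinity.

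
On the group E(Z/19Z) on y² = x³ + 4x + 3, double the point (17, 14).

tangent at (17, 14): λ = (3·17² + 4)/(2·14) ≡ 16/9. 9⁻¹ ≡ 17 (mod 19) since 9·17 = 153 ≡ 1, so λ ≡ 16·17 ≡ 6.
  x = λ² - 17 - 17 = 36 - 34 ≡ 2; y = λ·(17 - 2) - 14 ≡ 0. → (2, 0)

(2, 0)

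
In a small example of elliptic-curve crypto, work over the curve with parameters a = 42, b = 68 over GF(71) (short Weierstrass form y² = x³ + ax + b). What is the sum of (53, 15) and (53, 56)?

The two points share x = 53 and their y-coordinates satisfy 15 + 56 ≡ 0 (mod 71), so they are inverses. Their sum is O.

O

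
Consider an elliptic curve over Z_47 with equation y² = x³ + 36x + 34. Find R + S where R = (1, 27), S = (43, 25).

(1, 27) + (43, 25). λ = (25 - 27)/(43 - 1) ≡ 45/42 mod 47. 42⁻¹ ≡ 28 (mod 47) since 42·28 = 1176 ≡ 1, so λ ≡ 38.
  x = λ² - 1 - 43 = 1444 - 44 ≡ 37; y = λ·(1 - 37) - 27 ≡ 15. → (37, 15)

(37, 15)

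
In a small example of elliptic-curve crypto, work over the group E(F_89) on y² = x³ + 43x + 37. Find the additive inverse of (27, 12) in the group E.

-(27, 12) = (27, -12 mod 89) = (27, 77).

(27, 77)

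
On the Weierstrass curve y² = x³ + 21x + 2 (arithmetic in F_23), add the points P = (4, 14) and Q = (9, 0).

(16, 15)

(4, 14) + (9, 0). λ = (0 - 14)/(9 - 4) ≡ 9/5 mod 23. 5⁻¹ ≡ 14 (mod 23) since 5·14 = 70 ≡ 1, so λ ≡ 11.
  x = λ² - 4 - 9 = 121 - 13 ≡ 16; y = λ·(4 - 16) - 14 ≡ 15. → (16, 15)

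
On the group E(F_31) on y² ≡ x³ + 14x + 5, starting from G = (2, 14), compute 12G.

Double-and-add on 12 = (1100)₂. Start with G = (2, 14) for the leading 1-bit.
double: tangent at (2, 14): λ = (3·2² + 14)/(2·14) ≡ 26/28. 28⁻¹ ≡ 10 (mod 31), so λ ≡ 26·10 ≡ 12.
  x = λ² - 2 - 2 = 144 - 4 ≡ 16; y = λ·(2 - 16) - 14 ≡ 4. → (16, 4)
add G: (16, 4) + (2, 14). λ = (14 - 4)/(2 - 16) ≡ 10/17 mod 31. 17⁻¹ ≡ 11 (mod 31) since 17·11 = 187 ≡ 1, so λ ≡ 17.
  x = λ² - 16 - 2 = 289 - 18 ≡ 23; y = λ·(16 - 23) - 4 ≡ 1. → (23, 1)
double: tangent at (23, 1): λ = (3·23² + 14)/(2·1) ≡ 20/2. 2⁻¹ ≡ 16 (mod 31), so λ ≡ 20·16 ≡ 10.
  x = λ² - 23 - 23 = 100 - 46 ≡ 23; y = λ·(23 - 23) - 1 ≡ 30. → (23, 30)
double: tangent at (23, 30): λ = (3·23² + 14)/(2·30) ≡ 20/29. 29⁻¹ ≡ 15 (mod 31), so λ ≡ 20·15 ≡ 21.
  x = λ² - 23 - 23 = 441 - 46 ≡ 23; y = λ·(23 - 23) - 30 ≡ 1. → (23, 1)

(23, 1)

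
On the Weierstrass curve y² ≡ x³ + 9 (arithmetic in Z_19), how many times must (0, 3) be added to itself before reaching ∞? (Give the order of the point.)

2P: tangent at (0, 3): λ = (3·0² + 0)/(2·3) ≡ 0/6. 6⁻¹ ≡ 16 (mod 19) since 6·16 = 96 ≡ 1, so λ ≡ 0·16 ≡ 0.
  x = λ² - 0 - 0 = 0 - 0 ≡ 0; y = λ·(0 - 0) - 3 ≡ 16. → (0, 16)
3P: (0, 16) + (0, 3): same x and y₁ ≡ -y₂, so the sum is ∞.
3P = ∞, so the order is 3.

3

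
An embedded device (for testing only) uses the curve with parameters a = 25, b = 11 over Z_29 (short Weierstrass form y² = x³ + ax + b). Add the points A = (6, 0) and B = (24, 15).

(15, 7)

(6, 0) + (24, 15). λ = (15 - 0)/(24 - 6) ≡ 15/18 mod 29. 18⁻¹ ≡ 21 (mod 29), so λ ≡ 25.
  x = λ² - 6 - 24 = 625 - 30 ≡ 15; y = λ·(6 - 15) - 0 ≡ 7. → (15, 7)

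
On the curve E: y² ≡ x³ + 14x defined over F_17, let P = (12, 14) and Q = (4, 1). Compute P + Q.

(12, 14) + (4, 1). λ = (1 - 14)/(4 - 12) ≡ 4/9 mod 17. 9⁻¹ ≡ 2 (mod 17), so λ ≡ 8.
  x = λ² - 12 - 4 = 64 - 16 ≡ 14; y = λ·(12 - 14) - 14 ≡ 4. → (14, 4)

(14, 4)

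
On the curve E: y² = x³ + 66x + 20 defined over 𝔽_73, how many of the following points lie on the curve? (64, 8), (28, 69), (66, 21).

(64, 8): 8² ≡ 64, rhs ≡ 11 → off.
(28, 69): 69² ≡ 16, rhs ≡ 22 → off.
(66, 21): 21² ≡ 3, rhs ≡ 18 → off.

0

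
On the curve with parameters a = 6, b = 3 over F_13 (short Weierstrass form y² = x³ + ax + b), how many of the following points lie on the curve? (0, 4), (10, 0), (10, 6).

2

(0, 4): 4² ≡ 3, rhs ≡ 3 → on.
(10, 0): 0² ≡ 0, rhs ≡ 10 → off.
(10, 6): 6² ≡ 10, rhs ≡ 10 → on.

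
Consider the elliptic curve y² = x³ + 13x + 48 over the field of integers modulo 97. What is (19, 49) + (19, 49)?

tangent at (19, 49): λ = (3·19² + 13)/(2·49) ≡ 29/1. 1⁻¹ ≡ 1 (mod 97) since 1·1 = 1 ≡ 1, so λ ≡ 29·1 ≡ 29.
  x = λ² - 19 - 19 = 841 - 38 ≡ 27; y = λ·(19 - 27) - 49 ≡ 10. → (27, 10)

(27, 10)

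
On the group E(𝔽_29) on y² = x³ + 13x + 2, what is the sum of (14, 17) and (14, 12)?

O

The two points share x = 14 and their y-coordinates satisfy 17 + 12 ≡ 0 (mod 29), so they are inverses. Their sum is ∞.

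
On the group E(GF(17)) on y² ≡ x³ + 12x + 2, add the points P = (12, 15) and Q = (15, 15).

(7, 2)

(12, 15) + (15, 15). λ = (15 - 15)/(15 - 12) ≡ 0/3 mod 17. 3⁻¹ ≡ 6 (mod 17), so λ ≡ 0.
  x = λ² - 12 - 15 = 0 - 27 ≡ 7; y = λ·(12 - 7) - 15 ≡ 2. → (7, 2)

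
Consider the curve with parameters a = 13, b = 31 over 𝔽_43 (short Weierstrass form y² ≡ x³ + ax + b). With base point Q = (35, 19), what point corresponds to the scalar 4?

(26, 10)

Double-and-add on 4 = (100)₂. Start with Q = (35, 19) for the leading 1-bit.
double: tangent at (35, 19): λ = (3·35² + 13)/(2·19) ≡ 33/38. 38⁻¹ ≡ 17 (mod 43), so λ ≡ 33·17 ≡ 2.
  x = λ² - 35 - 35 = 4 - 70 ≡ 20; y = λ·(35 - 20) - 19 ≡ 11. → (20, 11)
double: tangent at (20, 11): λ = (3·20² + 13)/(2·11) ≡ 9/22. 22⁻¹ ≡ 2 (mod 43), so λ ≡ 9·2 ≡ 18.
  x = λ² - 20 - 20 = 324 - 40 ≡ 26; y = λ·(20 - 26) - 11 ≡ 10. → (26, 10)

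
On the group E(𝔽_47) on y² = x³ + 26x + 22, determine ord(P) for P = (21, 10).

2P: tangent at (21, 10): λ = (3·21² + 26)/(2·10) ≡ 33/20. 20⁻¹ ≡ 40 (mod 47) since 20·40 = 800 ≡ 1, so λ ≡ 33·40 ≡ 4.
  x = λ² - 21 - 21 = 16 - 42 ≡ 21; y = λ·(21 - 21) - 10 ≡ 37. → (21, 37)
3P: (21, 37) + (21, 10): same x and y₁ ≡ -y₂, so the sum is 𝒪.
3P = 𝒪, so the order is 3.

3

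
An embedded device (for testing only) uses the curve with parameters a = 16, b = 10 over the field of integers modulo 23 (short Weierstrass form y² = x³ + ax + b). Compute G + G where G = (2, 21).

tangent at (2, 21): λ = (3·2² + 16)/(2·21) ≡ 5/19. 19⁻¹ ≡ 17 (mod 23), so λ ≡ 5·17 ≡ 16.
  x = λ² - 2 - 2 = 256 - 4 ≡ 22; y = λ·(2 - 22) - 21 ≡ 4. → (22, 4)

(22, 4)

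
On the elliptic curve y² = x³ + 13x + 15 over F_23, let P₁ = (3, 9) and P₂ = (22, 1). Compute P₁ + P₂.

(3, 9) + (22, 1). λ = (1 - 9)/(22 - 3) ≡ 15/19 mod 23. 19⁻¹ ≡ 17 (mod 23) since 19·17 = 323 ≡ 1, so λ ≡ 2.
  x = λ² - 3 - 22 = 4 - 25 ≡ 2; y = λ·(3 - 2) - 9 ≡ 16. → (2, 16)

(2, 16)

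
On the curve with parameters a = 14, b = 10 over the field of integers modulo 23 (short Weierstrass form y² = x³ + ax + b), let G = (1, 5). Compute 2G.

(14, 12)

tangent at (1, 5): λ = (3·1² + 14)/(2·5) ≡ 17/10. 10⁻¹ ≡ 7 (mod 23) since 10·7 = 70 ≡ 1, so λ ≡ 17·7 ≡ 4.
  x = λ² - 1 - 1 = 16 - 2 ≡ 14; y = λ·(1 - 14) - 5 ≡ 12. → (14, 12)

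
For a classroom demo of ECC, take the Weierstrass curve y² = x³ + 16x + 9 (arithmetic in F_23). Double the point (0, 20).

tangent at (0, 20): λ = (3·0² + 16)/(2·20) ≡ 16/17. 17⁻¹ ≡ 19 (mod 23) since 17·19 = 323 ≡ 1, so λ ≡ 16·19 ≡ 5.
  x = λ² - 0 - 0 = 25 - 0 ≡ 2; y = λ·(0 - 2) - 20 ≡ 16. → (2, 16)

(2, 16)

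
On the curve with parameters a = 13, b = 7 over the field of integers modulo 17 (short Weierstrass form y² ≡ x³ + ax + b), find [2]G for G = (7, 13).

(12, 2)

tangent at (7, 13): λ = (3·7² + 13)/(2·13) ≡ 7/9. 9⁻¹ ≡ 2 (mod 17), so λ ≡ 7·2 ≡ 14.
  x = λ² - 7 - 7 = 196 - 14 ≡ 12; y = λ·(7 - 12) - 13 ≡ 2. → (12, 2)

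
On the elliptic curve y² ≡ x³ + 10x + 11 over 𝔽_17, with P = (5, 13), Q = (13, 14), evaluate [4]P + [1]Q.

First 4P:
Repeated addition: build up to 4P.
2P: tangent at (5, 13): λ = (3·5² + 10)/(2·13) ≡ 0/9. 9⁻¹ ≡ 2 (mod 17) since 9·2 = 18 ≡ 1, so λ ≡ 0·2 ≡ 0.
  x = λ² - 5 - 5 = 0 - 10 ≡ 7; y = λ·(5 - 7) - 13 ≡ 4. → (7, 4)
3P: (7, 4) + (5, 13). λ = (13 - 4)/(5 - 7) ≡ 9/15 mod 17. 15⁻¹ ≡ 8 (mod 17), so λ ≡ 4.
  x = λ² - 7 - 5 = 16 - 12 ≡ 4; y = λ·(7 - 4) - 4 ≡ 8. → (4, 8)
4P: (4, 8) + (5, 13). λ = (13 - 8)/(5 - 4) ≡ 5/1 mod 17. 1⁻¹ ≡ 1 (mod 17) since 1·1 = 1 ≡ 1, so λ ≡ 5.
  x = λ² - 4 - 5 = 25 - 9 ≡ 16; y = λ·(4 - 16) - 8 ≡ 0. → (16, 0)
4P = (16, 0).
Finally 4P + Q:
(16, 0) + (13, 14). λ = (14 - 0)/(13 - 16) ≡ 14/14 mod 17. 14⁻¹ ≡ 11 (mod 17) since 14·11 = 154 ≡ 1, so λ ≡ 1.
  x = λ² - 16 - 13 = 1 - 29 ≡ 6; y = λ·(16 - 6) - 0 ≡ 10. → (6, 10)

(6, 10)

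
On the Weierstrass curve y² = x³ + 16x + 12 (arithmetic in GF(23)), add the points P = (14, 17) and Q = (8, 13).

(4, 5)

(14, 17) + (8, 13). λ = (13 - 17)/(8 - 14) ≡ 19/17 mod 23. 17⁻¹ ≡ 19 (mod 23) since 17·19 = 323 ≡ 1, so λ ≡ 16.
  x = λ² - 14 - 8 = 256 - 22 ≡ 4; y = λ·(14 - 4) - 17 ≡ 5. → (4, 5)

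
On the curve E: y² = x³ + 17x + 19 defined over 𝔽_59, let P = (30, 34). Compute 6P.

(18, 32)

Double-and-add on 6 = (110)₂. Start with P = (30, 34) for the leading 1-bit.
double: tangent at (30, 34): λ = (3·30² + 17)/(2·34) ≡ 3/9. 9⁻¹ ≡ 46 (mod 59), so λ ≡ 3·46 ≡ 20.
  x = λ² - 30 - 30 = 400 - 60 ≡ 45; y = λ·(30 - 45) - 34 ≡ 20. → (45, 20)
add P: (45, 20) + (30, 34). λ = (34 - 20)/(30 - 45) ≡ 14/44 mod 59. 44⁻¹ ≡ 55 (mod 59), so λ ≡ 3.
  x = λ² - 45 - 30 = 9 - 75 ≡ 52; y = λ·(45 - 52) - 20 ≡ 18. → (52, 18)
double: tangent at (52, 18): λ = (3·52² + 17)/(2·18) ≡ 46/36. 36⁻¹ ≡ 41 (mod 59), so λ ≡ 46·41 ≡ 57.
  x = λ² - 52 - 52 = 3249 - 104 ≡ 18; y = λ·(52 - 18) - 18 ≡ 32. → (18, 32)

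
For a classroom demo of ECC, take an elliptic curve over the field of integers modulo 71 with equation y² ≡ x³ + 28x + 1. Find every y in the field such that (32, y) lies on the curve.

none

x³ + 28x + 1 = 33665 ≡ 11 (mod 71).
11 is a non-residue mod 71; no y exists.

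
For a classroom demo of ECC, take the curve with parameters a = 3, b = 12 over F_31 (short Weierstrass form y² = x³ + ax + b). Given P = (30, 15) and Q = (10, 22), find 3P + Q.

(5, 20)

First 3P:
Repeated addition: build up to 3P.
2P: tangent at (30, 15): λ = (3·30² + 3)/(2·15) ≡ 6/30. 30⁻¹ ≡ 30 (mod 31), so λ ≡ 6·30 ≡ 25.
  x = λ² - 30 - 30 = 625 - 60 ≡ 7; y = λ·(30 - 7) - 15 ≡ 2. → (7, 2)
3P: (7, 2) + (30, 15). λ = (15 - 2)/(30 - 7) ≡ 13/23 mod 31. 23⁻¹ ≡ 27 (mod 31) since 23·27 = 621 ≡ 1, so λ ≡ 10.
  x = λ² - 7 - 30 = 100 - 37 ≡ 1; y = λ·(7 - 1) - 2 ≡ 27. → (1, 27)
3P = (1, 27).
Finally 3P + Q:
(1, 27) + (10, 22). λ = (22 - 27)/(10 - 1) ≡ 26/9 mod 31. 9⁻¹ ≡ 7 (mod 31) since 9·7 = 63 ≡ 1, so λ ≡ 27.
  x = λ² - 1 - 10 = 729 - 11 ≡ 5; y = λ·(1 - 5) - 27 ≡ 20. → (5, 20)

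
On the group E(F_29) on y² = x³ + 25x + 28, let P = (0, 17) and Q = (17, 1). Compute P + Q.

(0, 17) + (17, 1). λ = (1 - 17)/(17 - 0) ≡ 13/17 mod 29. 17⁻¹ ≡ 12 (mod 29), so λ ≡ 11.
  x = λ² - 0 - 17 = 121 - 17 ≡ 17; y = λ·(0 - 17) - 17 ≡ 28. → (17, 28)

(17, 28)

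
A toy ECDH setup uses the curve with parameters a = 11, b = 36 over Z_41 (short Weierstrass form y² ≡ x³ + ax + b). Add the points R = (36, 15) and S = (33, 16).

(4, 29)

(36, 15) + (33, 16). λ = (16 - 15)/(33 - 36) ≡ 1/38 mod 41. 38⁻¹ ≡ 27 (mod 41), so λ ≡ 27.
  x = λ² - 36 - 33 = 729 - 69 ≡ 4; y = λ·(36 - 4) - 15 ≡ 29. → (4, 29)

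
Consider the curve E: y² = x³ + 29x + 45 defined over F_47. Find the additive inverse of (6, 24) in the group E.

(6, 23)

-(6, 24) = (6, -24 mod 47) = (6, 23).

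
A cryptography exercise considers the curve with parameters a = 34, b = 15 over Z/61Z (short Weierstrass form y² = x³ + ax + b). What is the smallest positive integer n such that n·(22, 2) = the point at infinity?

12

2P: tangent at (22, 2): λ = (3·22² + 34)/(2·2) ≡ 22/4. 4⁻¹ ≡ 46 (mod 61) since 4·46 = 184 ≡ 1, so λ ≡ 22·46 ≡ 36.
  x = λ² - 22 - 22 = 1296 - 44 ≡ 32; y = λ·(22 - 32) - 2 ≡ 4. → (32, 4)
3P: (32, 4) + (22, 2). λ = (2 - 4)/(22 - 32) ≡ 59/51 mod 61. 51⁻¹ ≡ 6 (mod 61), so λ ≡ 49.
  x = λ² - 32 - 22 = 2401 - 54 ≡ 29; y = λ·(32 - 29) - 4 ≡ 21. → (29, 21)
4P: (29, 21) + (22, 2). λ = (2 - 21)/(22 - 29) ≡ 42/54 mod 61. 54⁻¹ ≡ 26 (mod 61) since 54·26 = 1404 ≡ 1, so λ ≡ 55.
  x = λ² - 29 - 22 = 3025 - 51 ≡ 46; y = λ·(29 - 46) - 21 ≡ 20. → (46, 20)
5P: (46, 20) + (22, 2). λ = (2 - 20)/(22 - 46) ≡ 43/37 mod 61. 37⁻¹ ≡ 33 (mod 61), so λ ≡ 16.
  x = λ² - 46 - 22 = 256 - 68 ≡ 5; y = λ·(46 - 5) - 20 ≡ 26. → (5, 26)
6P: (5, 26) + (22, 2). λ = (2 - 26)/(22 - 5) ≡ 37/17 mod 61. 17⁻¹ ≡ 18 (mod 61), so λ ≡ 56.
  x = λ² - 5 - 22 = 3136 - 27 ≡ 59; y = λ·(5 - 59) - 26 ≡ 0. → (59, 0)
7P: (59, 0) + (22, 2). λ = (2 - 0)/(22 - 59) ≡ 2/24 mod 61. 24⁻¹ ≡ 28 (mod 61), so λ ≡ 56.
  x = λ² - 59 - 22 = 3136 - 81 ≡ 5; y = λ·(59 - 5) - 0 ≡ 35. → (5, 35)
8P: (5, 35) + (22, 2). λ = (2 - 35)/(22 - 5) ≡ 28/17 mod 61. 17⁻¹ ≡ 18 (mod 61), so λ ≡ 16.
  x = λ² - 5 - 22 = 256 - 27 ≡ 46; y = λ·(5 - 46) - 35 ≡ 41. → (46, 41)
9P: (46, 41) + (22, 2). λ = (2 - 41)/(22 - 46) ≡ 22/37 mod 61. 37⁻¹ ≡ 33 (mod 61) since 37·33 = 1221 ≡ 1, so λ ≡ 55.
  x = λ² - 46 - 22 = 3025 - 68 ≡ 29; y = λ·(46 - 29) - 41 ≡ 40. → (29, 40)
10P: (29, 40) + (22, 2). λ = (2 - 40)/(22 - 29) ≡ 23/54 mod 61. 54⁻¹ ≡ 26 (mod 61), so λ ≡ 49.
  x = λ² - 29 - 22 = 2401 - 51 ≡ 32; y = λ·(29 - 32) - 40 ≡ 57. → (32, 57)
11P: (32, 57) + (22, 2). λ = (2 - 57)/(22 - 32) ≡ 6/51 mod 61. 51⁻¹ ≡ 6 (mod 61) since 51·6 = 306 ≡ 1, so λ ≡ 36.
  x = λ² - 32 - 22 = 1296 - 54 ≡ 22; y = λ·(32 - 22) - 57 ≡ 59. → (22, 59)
12P: (22, 59) + (22, 2): same x and y₁ ≡ -y₂, so the sum is the point at infinity.
12P = the point at infinity, so the order is 12.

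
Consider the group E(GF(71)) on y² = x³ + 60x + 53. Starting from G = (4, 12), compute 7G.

(19, 61)

Repeated addition: build up to 7G.
2G: tangent at (4, 12): λ = (3·4² + 60)/(2·12) ≡ 37/24. 24⁻¹ ≡ 3 (mod 71), so λ ≡ 37·3 ≡ 40.
  x = λ² - 4 - 4 = 1600 - 8 ≡ 30; y = λ·(4 - 30) - 12 ≡ 13. → (30, 13)
3G: (30, 13) + (4, 12). λ = (12 - 13)/(4 - 30) ≡ 70/45 mod 71. 45⁻¹ ≡ 30 (mod 71) since 45·30 = 1350 ≡ 1, so λ ≡ 41.
  x = λ² - 30 - 4 = 1681 - 34 ≡ 14; y = λ·(30 - 14) - 13 ≡ 4. → (14, 4)
4G: (14, 4) + (4, 12). λ = (12 - 4)/(4 - 14) ≡ 8/61 mod 71. 61⁻¹ ≡ 7 (mod 71), so λ ≡ 56.
  x = λ² - 14 - 4 = 3136 - 18 ≡ 65; y = λ·(14 - 65) - 4 ≡ 51. → (65, 51)
5G: (65, 51) + (4, 12). λ = (12 - 51)/(4 - 65) ≡ 32/10 mod 71. 10⁻¹ ≡ 64 (mod 71) since 10·64 = 640 ≡ 1, so λ ≡ 60.
  x = λ² - 65 - 4 = 3600 - 69 ≡ 52; y = λ·(65 - 52) - 51 ≡ 19. → (52, 19)
6G: (52, 19) + (4, 12). λ = (12 - 19)/(4 - 52) ≡ 64/23 mod 71. 23⁻¹ ≡ 34 (mod 71) since 23·34 = 782 ≡ 1, so λ ≡ 46.
  x = λ² - 52 - 4 = 2116 - 56 ≡ 1; y = λ·(52 - 1) - 19 ≡ 55. → (1, 55)
7G: (1, 55) + (4, 12). λ = (12 - 55)/(4 - 1) ≡ 28/3 mod 71. 3⁻¹ ≡ 24 (mod 71) since 3·24 = 72 ≡ 1, so λ ≡ 33.
  x = λ² - 1 - 4 = 1089 - 5 ≡ 19; y = λ·(1 - 19) - 55 ≡ 61. → (19, 61)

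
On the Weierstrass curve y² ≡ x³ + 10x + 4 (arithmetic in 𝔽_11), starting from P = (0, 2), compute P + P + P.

(5, 6)

Repeated addition: build up to 3P.
2P: tangent at (0, 2): λ = (3·0² + 10)/(2·2) ≡ 10/4. 4⁻¹ ≡ 3 (mod 11) since 4·3 = 12 ≡ 1, so λ ≡ 10·3 ≡ 8.
  x = λ² - 0 - 0 = 64 - 0 ≡ 9; y = λ·(0 - 9) - 2 ≡ 3. → (9, 3)
3P: (9, 3) + (0, 2). λ = (2 - 3)/(0 - 9) ≡ 10/2 mod 11. 2⁻¹ ≡ 6 (mod 11), so λ ≡ 5.
  x = λ² - 9 - 0 = 25 - 9 ≡ 5; y = λ·(9 - 5) - 3 ≡ 6. → (5, 6)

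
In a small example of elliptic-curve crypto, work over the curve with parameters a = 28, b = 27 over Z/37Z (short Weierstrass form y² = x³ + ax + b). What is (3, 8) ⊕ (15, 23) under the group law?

(9, 3)

(3, 8) + (15, 23). λ = (23 - 8)/(15 - 3) ≡ 15/12 mod 37. 12⁻¹ ≡ 34 (mod 37), so λ ≡ 29.
  x = λ² - 3 - 15 = 841 - 18 ≡ 9; y = λ·(3 - 9) - 8 ≡ 3. → (9, 3)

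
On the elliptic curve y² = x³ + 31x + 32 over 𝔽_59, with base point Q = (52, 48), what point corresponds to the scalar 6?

Double-and-add on 6 = (110)₂. Start with Q = (52, 48) for the leading 1-bit.
double: tangent at (52, 48): λ = (3·52² + 31)/(2·48) ≡ 1/37. 37⁻¹ ≡ 8 (mod 59), so λ ≡ 1·8 ≡ 8.
  x = λ² - 52 - 52 = 64 - 104 ≡ 19; y = λ·(52 - 19) - 48 ≡ 39. → (19, 39)
add Q: (19, 39) + (52, 48). λ = (48 - 39)/(52 - 19) ≡ 9/33 mod 59. 33⁻¹ ≡ 34 (mod 59), so λ ≡ 11.
  x = λ² - 19 - 52 = 121 - 71 ≡ 50; y = λ·(19 - 50) - 39 ≡ 33. → (50, 33)
double: tangent at (50, 33): λ = (3·50² + 31)/(2·33) ≡ 38/7. 7⁻¹ ≡ 17 (mod 59) since 7·17 = 119 ≡ 1, so λ ≡ 38·17 ≡ 56.
  x = λ² - 50 - 50 = 3136 - 100 ≡ 27; y = λ·(50 - 27) - 33 ≡ 16. → (27, 16)

(27, 16)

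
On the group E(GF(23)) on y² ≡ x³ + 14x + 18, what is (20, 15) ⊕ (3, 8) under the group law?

(20, 15) + (3, 8). λ = (8 - 15)/(3 - 20) ≡ 16/6 mod 23. 6⁻¹ ≡ 4 (mod 23), so λ ≡ 18.
  x = λ² - 20 - 3 = 324 - 23 ≡ 2; y = λ·(20 - 2) - 15 ≡ 10. → (2, 10)

(2, 10)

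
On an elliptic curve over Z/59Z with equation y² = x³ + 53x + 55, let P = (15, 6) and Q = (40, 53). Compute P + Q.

(57, 0)

(15, 6) + (40, 53). λ = (53 - 6)/(40 - 15) ≡ 47/25 mod 59. 25⁻¹ ≡ 26 (mod 59), so λ ≡ 42.
  x = λ² - 15 - 40 = 1764 - 55 ≡ 57; y = λ·(15 - 57) - 6 ≡ 0. → (57, 0)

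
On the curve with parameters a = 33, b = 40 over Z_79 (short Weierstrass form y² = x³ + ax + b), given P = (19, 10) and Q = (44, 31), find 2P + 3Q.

First 2P:
Repeated addition: build up to 2P.
2P: tangent at (19, 10): λ = (3·19² + 33)/(2·10) ≡ 10/20. 20⁻¹ ≡ 4 (mod 79) since 20·4 = 80 ≡ 1, so λ ≡ 10·4 ≡ 40.
  x = λ² - 19 - 19 = 1600 - 38 ≡ 61; y = λ·(19 - 61) - 10 ≡ 48. → (61, 48)
2P = (61, 48).
Next 3Q:
Repeated addition: build up to 3Q.
2Q: tangent at (44, 31): λ = (3·44² + 33)/(2·31) ≡ 74/62. 62⁻¹ ≡ 65 (mod 79) since 62·65 = 4030 ≡ 1, so λ ≡ 74·65 ≡ 70.
  x = λ² - 44 - 44 = 4900 - 88 ≡ 72; y = λ·(44 - 72) - 31 ≡ 63. → (72, 63)
3Q: (72, 63) + (44, 31). λ = (31 - 63)/(44 - 72) ≡ 47/51 mod 79. 51⁻¹ ≡ 31 (mod 79), so λ ≡ 35.
  x = λ² - 72 - 44 = 1225 - 116 ≡ 3; y = λ·(72 - 3) - 63 ≡ 61. → (3, 61)
3Q = (3, 61).
Finally 2P + 3Q:
(61, 48) + (3, 61). λ = (61 - 48)/(3 - 61) ≡ 13/21 mod 79. 21⁻¹ ≡ 64 (mod 79) since 21·64 = 1344 ≡ 1, so λ ≡ 42.
  x = λ² - 61 - 3 = 1764 - 64 ≡ 41; y = λ·(61 - 41) - 48 ≡ 2. → (41, 2)

(41, 2)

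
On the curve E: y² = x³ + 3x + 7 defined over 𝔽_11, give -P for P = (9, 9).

-(9, 9) = (9, -9 mod 11) = (9, 2).

(9, 2)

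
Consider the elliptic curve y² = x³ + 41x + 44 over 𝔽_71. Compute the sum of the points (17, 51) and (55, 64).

(17, 51) + (55, 64). λ = (64 - 51)/(55 - 17) ≡ 13/38 mod 71. 38⁻¹ ≡ 43 (mod 71) since 38·43 = 1634 ≡ 1, so λ ≡ 62.
  x = λ² - 17 - 55 = 3844 - 72 ≡ 9; y = λ·(17 - 9) - 51 ≡ 19. → (9, 19)

(9, 19)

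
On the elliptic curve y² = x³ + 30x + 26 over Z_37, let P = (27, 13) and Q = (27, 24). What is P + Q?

O

The two points share x = 27 and their y-coordinates satisfy 13 + 24 ≡ 0 (mod 37), so they are inverses. Their sum is ∞.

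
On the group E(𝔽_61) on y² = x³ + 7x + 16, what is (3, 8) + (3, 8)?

tangent at (3, 8): λ = (3·3² + 7)/(2·8) ≡ 34/16. 16⁻¹ ≡ 42 (mod 61) since 16·42 = 672 ≡ 1, so λ ≡ 34·42 ≡ 25.
  x = λ² - 3 - 3 = 625 - 6 ≡ 9; y = λ·(3 - 9) - 8 ≡ 25. → (9, 25)

(9, 25)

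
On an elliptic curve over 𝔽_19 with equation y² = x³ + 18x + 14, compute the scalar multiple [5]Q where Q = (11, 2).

(11, 2)

Double-and-add on 5 = (101)₂. Start with Q = (11, 2) for the leading 1-bit.
double: tangent at (11, 2): λ = (3·11² + 18)/(2·2) ≡ 1/4. 4⁻¹ ≡ 5 (mod 19), so λ ≡ 1·5 ≡ 5.
  x = λ² - 11 - 11 = 25 - 22 ≡ 3; y = λ·(11 - 3) - 2 ≡ 0. → (3, 0)
double: (3, 0) + (3, 0): same x and y₁ ≡ -y₂, so the sum is O.
add Q: O + (11, 2) = (11, 2) (identity).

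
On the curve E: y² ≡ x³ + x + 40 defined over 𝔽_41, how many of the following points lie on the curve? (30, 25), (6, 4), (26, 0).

(30, 25): 25² ≡ 10, rhs ≡ 10 → on.
(6, 4): 4² ≡ 16, rhs ≡ 16 → on.
(26, 0): 0² ≡ 0, rhs ≡ 12 → off.

2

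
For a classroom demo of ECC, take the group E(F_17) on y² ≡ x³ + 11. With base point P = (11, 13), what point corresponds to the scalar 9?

Repeated addition: build up to 9P.
2P: tangent at (11, 13): λ = (3·11² + 0)/(2·13) ≡ 6/9. 9⁻¹ ≡ 2 (mod 17) since 9·2 = 18 ≡ 1, so λ ≡ 6·2 ≡ 12.
  x = λ² - 11 - 11 = 144 - 22 ≡ 3; y = λ·(11 - 3) - 13 ≡ 15. → (3, 15)
3P: (3, 15) + (11, 13). λ = (13 - 15)/(11 - 3) ≡ 15/8 mod 17. 8⁻¹ ≡ 15 (mod 17), so λ ≡ 4.
  x = λ² - 3 - 11 = 16 - 14 ≡ 2; y = λ·(3 - 2) - 15 ≡ 6. → (2, 6)
4P: (2, 6) + (11, 13). λ = (13 - 6)/(11 - 2) ≡ 7/9 mod 17. 9⁻¹ ≡ 2 (mod 17), so λ ≡ 14.
  x = λ² - 2 - 11 = 196 - 13 ≡ 13; y = λ·(2 - 13) - 6 ≡ 10. → (13, 10)
5P: (13, 10) + (11, 13). λ = (13 - 10)/(11 - 13) ≡ 3/15 mod 17. 15⁻¹ ≡ 8 (mod 17), so λ ≡ 7.
  x = λ² - 13 - 11 = 49 - 24 ≡ 8; y = λ·(13 - 8) - 10 ≡ 8. → (8, 8)
6P: (8, 8) + (11, 13). λ = (13 - 8)/(11 - 8) ≡ 5/3 mod 17. 3⁻¹ ≡ 6 (mod 17) since 3·6 = 18 ≡ 1, so λ ≡ 13.
  x = λ² - 8 - 11 = 169 - 19 ≡ 14; y = λ·(8 - 14) - 8 ≡ 16. → (14, 16)
7P: (14, 16) + (11, 13). λ = (13 - 16)/(11 - 14) ≡ 14/14 mod 17. 14⁻¹ ≡ 11 (mod 17), so λ ≡ 1.
  x = λ² - 14 - 11 = 1 - 25 ≡ 10; y = λ·(14 - 10) - 16 ≡ 5. → (10, 5)
8P: (10, 5) + (11, 13). λ = (13 - 5)/(11 - 10) ≡ 8/1 mod 17. 1⁻¹ ≡ 1 (mod 17) since 1·1 = 1 ≡ 1, so λ ≡ 8.
  x = λ² - 10 - 11 = 64 - 21 ≡ 9; y = λ·(10 - 9) - 5 ≡ 3. → (9, 3)
9P: (9, 3) + (11, 13). λ = (13 - 3)/(11 - 9) ≡ 10/2 mod 17. 2⁻¹ ≡ 9 (mod 17) since 2·9 = 18 ≡ 1, so λ ≡ 5.
  x = λ² - 9 - 11 = 25 - 20 ≡ 5; y = λ·(9 - 5) - 3 ≡ 0. → (5, 0)

(5, 0)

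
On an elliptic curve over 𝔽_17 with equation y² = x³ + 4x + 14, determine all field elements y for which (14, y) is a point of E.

3, 14

x³ + 4x + 14 = 2814 ≡ 9 (mod 17).
Square roots of 9 mod 17: 3 and 14 (since 3² = 9 ≡ 9).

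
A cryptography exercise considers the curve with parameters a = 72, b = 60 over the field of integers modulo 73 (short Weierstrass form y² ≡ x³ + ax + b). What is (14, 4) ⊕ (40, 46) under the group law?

(35, 7)

(14, 4) + (40, 46). λ = (46 - 4)/(40 - 14) ≡ 42/26 mod 73. 26⁻¹ ≡ 59 (mod 73) since 26·59 = 1534 ≡ 1, so λ ≡ 69.
  x = λ² - 14 - 40 = 4761 - 54 ≡ 35; y = λ·(14 - 35) - 4 ≡ 7. → (35, 7)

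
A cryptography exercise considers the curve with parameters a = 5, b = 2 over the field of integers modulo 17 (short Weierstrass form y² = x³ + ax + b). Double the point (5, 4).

tangent at (5, 4): λ = (3·5² + 5)/(2·4) ≡ 12/8. 8⁻¹ ≡ 15 (mod 17) since 8·15 = 120 ≡ 1, so λ ≡ 12·15 ≡ 10.
  x = λ² - 5 - 5 = 100 - 10 ≡ 5; y = λ·(5 - 5) - 4 ≡ 13. → (5, 13)

(5, 13)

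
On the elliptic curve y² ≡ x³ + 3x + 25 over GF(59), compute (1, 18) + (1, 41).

The two points share x = 1 and their y-coordinates satisfy 18 + 41 ≡ 0 (mod 59), so they are inverses. Their sum is O.

O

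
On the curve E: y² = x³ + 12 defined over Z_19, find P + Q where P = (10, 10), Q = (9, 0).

(5, 2)

(10, 10) + (9, 0). λ = (0 - 10)/(9 - 10) ≡ 9/18 mod 19. 18⁻¹ ≡ 18 (mod 19), so λ ≡ 10.
  x = λ² - 10 - 9 = 100 - 19 ≡ 5; y = λ·(10 - 5) - 10 ≡ 2. → (5, 2)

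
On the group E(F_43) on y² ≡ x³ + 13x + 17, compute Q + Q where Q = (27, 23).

(4, 2)

tangent at (27, 23): λ = (3·27² + 13)/(2·23) ≡ 7/3. 3⁻¹ ≡ 29 (mod 43), so λ ≡ 7·29 ≡ 31.
  x = λ² - 27 - 27 = 961 - 54 ≡ 4; y = λ·(27 - 4) - 23 ≡ 2. → (4, 2)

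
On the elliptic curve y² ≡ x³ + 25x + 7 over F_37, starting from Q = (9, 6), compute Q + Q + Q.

Repeated addition: build up to 3Q.
2Q: tangent at (9, 6): λ = (3·9² + 25)/(2·6) ≡ 9/12. 12⁻¹ ≡ 34 (mod 37) since 12·34 = 408 ≡ 1, so λ ≡ 9·34 ≡ 10.
  x = λ² - 9 - 9 = 100 - 18 ≡ 8; y = λ·(9 - 8) - 6 ≡ 4. → (8, 4)
3Q: (8, 4) + (9, 6). λ = (6 - 4)/(9 - 8) ≡ 2/1 mod 37. 1⁻¹ ≡ 1 (mod 37), so λ ≡ 2.
  x = λ² - 8 - 9 = 4 - 17 ≡ 24; y = λ·(8 - 24) - 4 ≡ 1. → (24, 1)

(24, 1)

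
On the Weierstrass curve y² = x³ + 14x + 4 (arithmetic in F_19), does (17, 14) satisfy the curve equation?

y² = 14² ≡ 6; x³ + 14x + 4 = 5155 ≡ 6 (mod 19). 6 = 6.

yes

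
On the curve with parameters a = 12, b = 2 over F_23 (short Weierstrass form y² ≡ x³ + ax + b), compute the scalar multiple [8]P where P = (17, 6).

(8, 9)

Double-and-add on 8 = (1000)₂. Start with P = (17, 6) for the leading 1-bit.
double: tangent at (17, 6): λ = (3·17² + 12)/(2·6) ≡ 5/12. 12⁻¹ ≡ 2 (mod 23) since 12·2 = 24 ≡ 1, so λ ≡ 5·2 ≡ 10.
  x = λ² - 17 - 17 = 100 - 34 ≡ 20; y = λ·(17 - 20) - 6 ≡ 10. → (20, 10)
double: tangent at (20, 10): λ = (3·20² + 12)/(2·10) ≡ 16/20. 20⁻¹ ≡ 15 (mod 23), so λ ≡ 16·15 ≡ 10.
  x = λ² - 20 - 20 = 100 - 40 ≡ 14; y = λ·(20 - 14) - 10 ≡ 4. → (14, 4)
double: tangent at (14, 4): λ = (3·14² + 12)/(2·4) ≡ 2/8. 8⁻¹ ≡ 3 (mod 23), so λ ≡ 2·3 ≡ 6.
  x = λ² - 14 - 14 = 36 - 28 ≡ 8; y = λ·(14 - 8) - 4 ≡ 9. → (8, 9)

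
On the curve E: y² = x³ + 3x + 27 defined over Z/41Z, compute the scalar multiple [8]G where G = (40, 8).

Repeated addition: build up to 8G.
2G: tangent at (40, 8): λ = (3·40² + 3)/(2·8) ≡ 6/16. 16⁻¹ ≡ 18 (mod 41), so λ ≡ 6·18 ≡ 26.
  x = λ² - 40 - 40 = 676 - 80 ≡ 22; y = λ·(40 - 22) - 8 ≡ 9. → (22, 9)
3G: (22, 9) + (40, 8). λ = (8 - 9)/(40 - 22) ≡ 40/18 mod 41. 18⁻¹ ≡ 16 (mod 41), so λ ≡ 25.
  x = λ² - 22 - 40 = 625 - 62 ≡ 30; y = λ·(22 - 30) - 9 ≡ 37. → (30, 37)
4G: (30, 37) + (40, 8). λ = (8 - 37)/(40 - 30) ≡ 12/10 mod 41. 10⁻¹ ≡ 37 (mod 41), so λ ≡ 34.
  x = λ² - 30 - 40 = 1156 - 70 ≡ 20; y = λ·(30 - 20) - 37 ≡ 16. → (20, 16)
5G: (20, 16) + (40, 8). λ = (8 - 16)/(40 - 20) ≡ 33/20 mod 41. 20⁻¹ ≡ 39 (mod 41) since 20·39 = 780 ≡ 1, so λ ≡ 16.
  x = λ² - 20 - 40 = 256 - 60 ≡ 32; y = λ·(20 - 32) - 16 ≡ 38. → (32, 38)
6G: (32, 38) + (40, 8). λ = (8 - 38)/(40 - 32) ≡ 11/8 mod 41. 8⁻¹ ≡ 36 (mod 41), so λ ≡ 27.
  x = λ² - 32 - 40 = 729 - 72 ≡ 1; y = λ·(32 - 1) - 38 ≡ 20. → (1, 20)
7G: (1, 20) + (40, 8). λ = (8 - 20)/(40 - 1) ≡ 29/39 mod 41. 39⁻¹ ≡ 20 (mod 41) since 39·20 = 780 ≡ 1, so λ ≡ 6.
  x = λ² - 1 - 40 = 36 - 41 ≡ 36; y = λ·(1 - 36) - 20 ≡ 16. → (36, 16)
8G: (36, 16) + (40, 8). λ = (8 - 16)/(40 - 36) ≡ 33/4 mod 41. 4⁻¹ ≡ 31 (mod 41), so λ ≡ 39.
  x = λ² - 36 - 40 = 1521 - 76 ≡ 10; y = λ·(36 - 10) - 16 ≡ 14. → (10, 14)

(10, 14)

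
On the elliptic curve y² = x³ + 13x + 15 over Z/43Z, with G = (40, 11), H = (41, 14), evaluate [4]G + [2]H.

First 4G:
Repeated addition: build up to 4G.
2G: tangent at (40, 11): λ = (3·40² + 13)/(2·11) ≡ 40/22. 22⁻¹ ≡ 2 (mod 43) since 22·2 = 44 ≡ 1, so λ ≡ 40·2 ≡ 37.
  x = λ² - 40 - 40 = 1369 - 80 ≡ 42; y = λ·(40 - 42) - 11 ≡ 1. → (42, 1)
3G: (42, 1) + (40, 11). λ = (11 - 1)/(40 - 42) ≡ 10/41 mod 43. 41⁻¹ ≡ 21 (mod 43), so λ ≡ 38.
  x = λ² - 42 - 40 = 1444 - 82 ≡ 29; y = λ·(42 - 29) - 1 ≡ 20. → (29, 20)
4G: (29, 20) + (40, 11). λ = (11 - 20)/(40 - 29) ≡ 34/11 mod 43. 11⁻¹ ≡ 4 (mod 43), so λ ≡ 7.
  x = λ² - 29 - 40 = 49 - 69 ≡ 23; y = λ·(29 - 23) - 20 ≡ 22. → (23, 22)
4G = (23, 22).
Next 2H:
Repeated addition: build up to 2H.
2H: tangent at (41, 14): λ = (3·41² + 13)/(2·14) ≡ 25/28. 28⁻¹ ≡ 20 (mod 43), so λ ≡ 25·20 ≡ 27.
  x = λ² - 41 - 41 = 729 - 82 ≡ 2; y = λ·(41 - 2) - 14 ≡ 7. → (2, 7)
2H = (2, 7).
Finally 4G + 2H:
(23, 22) + (2, 7). λ = (7 - 22)/(2 - 23) ≡ 28/22 mod 43. 22⁻¹ ≡ 2 (mod 43), so λ ≡ 13.
  x = λ² - 23 - 2 = 169 - 25 ≡ 15; y = λ·(23 - 15) - 22 ≡ 39. → (15, 39)

(15, 39)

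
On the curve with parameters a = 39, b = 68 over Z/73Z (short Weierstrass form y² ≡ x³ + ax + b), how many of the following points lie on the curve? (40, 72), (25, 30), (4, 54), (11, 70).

3

(40, 72): 72² ≡ 1, rhs ≡ 1 → on.
(25, 30): 30² ≡ 24, rhs ≡ 24 → on.
(4, 54): 54² ≡ 69, rhs ≡ 69 → on.
(11, 70): 70² ≡ 9, rhs ≡ 3 → off.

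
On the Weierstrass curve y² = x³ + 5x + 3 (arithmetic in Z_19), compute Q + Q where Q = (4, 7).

(1, 3)

tangent at (4, 7): λ = (3·4² + 5)/(2·7) ≡ 15/14. 14⁻¹ ≡ 15 (mod 19) since 14·15 = 210 ≡ 1, so λ ≡ 15·15 ≡ 16.
  x = λ² - 4 - 4 = 256 - 8 ≡ 1; y = λ·(4 - 1) - 7 ≡ 3. → (1, 3)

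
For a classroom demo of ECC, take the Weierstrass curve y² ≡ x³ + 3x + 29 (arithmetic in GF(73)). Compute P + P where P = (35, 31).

(68, 53)

tangent at (35, 31): λ = (3·35² + 3)/(2·31) ≡ 28/62. 62⁻¹ ≡ 53 (mod 73), so λ ≡ 28·53 ≡ 24.
  x = λ² - 35 - 35 = 576 - 70 ≡ 68; y = λ·(35 - 68) - 31 ≡ 53. → (68, 53)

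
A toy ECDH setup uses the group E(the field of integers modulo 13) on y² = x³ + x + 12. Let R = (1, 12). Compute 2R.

tangent at (1, 12): λ = (3·1² + 1)/(2·12) ≡ 4/11. 11⁻¹ ≡ 6 (mod 13) since 11·6 = 66 ≡ 1, so λ ≡ 4·6 ≡ 11.
  x = λ² - 1 - 1 = 121 - 2 ≡ 2; y = λ·(1 - 2) - 12 ≡ 3. → (2, 3)

(2, 3)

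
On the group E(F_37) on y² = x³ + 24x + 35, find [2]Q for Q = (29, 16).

(13, 18)

tangent at (29, 16): λ = (3·29² + 24)/(2·16) ≡ 31/32. 32⁻¹ ≡ 22 (mod 37), so λ ≡ 31·22 ≡ 16.
  x = λ² - 29 - 29 = 256 - 58 ≡ 13; y = λ·(29 - 13) - 16 ≡ 18. → (13, 18)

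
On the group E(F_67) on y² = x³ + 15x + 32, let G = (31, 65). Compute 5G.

(33, 63)

Double-and-add on 5 = (101)₂. Start with G = (31, 65) for the leading 1-bit.
double: tangent at (31, 65): λ = (3·31² + 15)/(2·65) ≡ 17/63. 63⁻¹ ≡ 50 (mod 67), so λ ≡ 17·50 ≡ 46.
  x = λ² - 31 - 31 = 2116 - 62 ≡ 44; y = λ·(31 - 44) - 65 ≡ 7. → (44, 7)
double: tangent at (44, 7): λ = (3·44² + 15)/(2·7) ≡ 61/14. 14⁻¹ ≡ 24 (mod 67) since 14·24 = 336 ≡ 1, so λ ≡ 61·24 ≡ 57.
  x = λ² - 44 - 44 = 3249 - 88 ≡ 12; y = λ·(44 - 12) - 7 ≡ 8. → (12, 8)
add G: (12, 8) + (31, 65). λ = (65 - 8)/(31 - 12) ≡ 57/19 mod 67. 19⁻¹ ≡ 60 (mod 67) since 19·60 = 1140 ≡ 1, so λ ≡ 3.
  x = λ² - 12 - 31 = 9 - 43 ≡ 33; y = λ·(12 - 33) - 8 ≡ 63. → (33, 63)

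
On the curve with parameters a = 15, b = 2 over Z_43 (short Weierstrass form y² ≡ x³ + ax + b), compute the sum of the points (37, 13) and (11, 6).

(37, 13) + (11, 6). λ = (6 - 13)/(11 - 37) ≡ 36/17 mod 43. 17⁻¹ ≡ 38 (mod 43) since 17·38 = 646 ≡ 1, so λ ≡ 35.
  x = λ² - 37 - 11 = 1225 - 48 ≡ 16; y = λ·(37 - 16) - 13 ≡ 34. → (16, 34)

(16, 34)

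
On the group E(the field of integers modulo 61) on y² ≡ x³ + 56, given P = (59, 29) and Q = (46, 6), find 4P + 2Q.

(46, 6)

First 4P:
Repeated addition: build up to 4P.
2P: tangent at (59, 29): λ = (3·59² + 0)/(2·29) ≡ 12/58. 58⁻¹ ≡ 20 (mod 61) since 58·20 = 1160 ≡ 1, so λ ≡ 12·20 ≡ 57.
  x = λ² - 59 - 59 = 3249 - 118 ≡ 20; y = λ·(59 - 20) - 29 ≡ 59. → (20, 59)
3P: (20, 59) + (59, 29). λ = (29 - 59)/(59 - 20) ≡ 31/39 mod 61. 39⁻¹ ≡ 36 (mod 61), so λ ≡ 18.
  x = λ² - 20 - 59 = 324 - 79 ≡ 1; y = λ·(20 - 1) - 59 ≡ 39. → (1, 39)
4P: (1, 39) + (59, 29). λ = (29 - 39)/(59 - 1) ≡ 51/58 mod 61. 58⁻¹ ≡ 20 (mod 61), so λ ≡ 44.
  x = λ² - 1 - 59 = 1936 - 60 ≡ 46; y = λ·(1 - 46) - 39 ≡ 55. → (46, 55)
4P = (46, 55).
Next 2Q:
Repeated addition: build up to 2Q.
2Q: tangent at (46, 6): λ = (3·46² + 0)/(2·6) ≡ 4/12. 12⁻¹ ≡ 56 (mod 61), so λ ≡ 4·56 ≡ 41.
  x = λ² - 46 - 46 = 1681 - 92 ≡ 3; y = λ·(46 - 3) - 6 ≡ 49. → (3, 49)
2Q = (3, 49).
Finally 4P + 2Q:
(46, 55) + (3, 49). λ = (49 - 55)/(3 - 46) ≡ 55/18 mod 61. 18⁻¹ ≡ 17 (mod 61), so λ ≡ 20.
  x = λ² - 46 - 3 = 400 - 49 ≡ 46; y = λ·(46 - 46) - 55 ≡ 6. → (46, 6)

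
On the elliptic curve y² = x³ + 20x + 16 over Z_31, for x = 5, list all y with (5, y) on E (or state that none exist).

x³ + 20x + 16 = 241 ≡ 24 (mod 31).
24 is a non-residue mod 31; no y exists.

none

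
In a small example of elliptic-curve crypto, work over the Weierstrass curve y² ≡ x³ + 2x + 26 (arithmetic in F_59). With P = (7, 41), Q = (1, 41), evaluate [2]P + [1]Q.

(28, 33)

First 2P:
Repeated addition: build up to 2P.
2P: tangent at (7, 41): λ = (3·7² + 2)/(2·41) ≡ 31/23. 23⁻¹ ≡ 18 (mod 59) since 23·18 = 414 ≡ 1, so λ ≡ 31·18 ≡ 27.
  x = λ² - 7 - 7 = 729 - 14 ≡ 7; y = λ·(7 - 7) - 41 ≡ 18. → (7, 18)
2P = (7, 18).
Finally 2P + Q:
(7, 18) + (1, 41). λ = (41 - 18)/(1 - 7) ≡ 23/53 mod 59. 53⁻¹ ≡ 49 (mod 59) since 53·49 = 2597 ≡ 1, so λ ≡ 6.
  x = λ² - 7 - 1 = 36 - 8 ≡ 28; y = λ·(7 - 28) - 18 ≡ 33. → (28, 33)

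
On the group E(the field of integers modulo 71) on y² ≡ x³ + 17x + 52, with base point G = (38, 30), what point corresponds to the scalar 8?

Repeated addition: build up to 8G.
2G: tangent at (38, 30): λ = (3·38² + 17)/(2·30) ≡ 18/60. 60⁻¹ ≡ 58 (mod 71) since 60·58 = 3480 ≡ 1, so λ ≡ 18·58 ≡ 50.
  x = λ² - 38 - 38 = 2500 - 76 ≡ 10; y = λ·(38 - 10) - 30 ≡ 21. → (10, 21)
3G: (10, 21) + (38, 30). λ = (30 - 21)/(38 - 10) ≡ 9/28 mod 71. 28⁻¹ ≡ 33 (mod 71), so λ ≡ 13.
  x = λ² - 10 - 38 = 169 - 48 ≡ 50; y = λ·(10 - 50) - 21 ≡ 27. → (50, 27)
4G: (50, 27) + (38, 30). λ = (30 - 27)/(38 - 50) ≡ 3/59 mod 71. 59⁻¹ ≡ 65 (mod 71), so λ ≡ 53.
  x = λ² - 50 - 38 = 2809 - 88 ≡ 23; y = λ·(50 - 23) - 27 ≡ 55. → (23, 55)
5G: (23, 55) + (38, 30). λ = (30 - 55)/(38 - 23) ≡ 46/15 mod 71. 15⁻¹ ≡ 19 (mod 71) since 15·19 = 285 ≡ 1, so λ ≡ 22.
  x = λ² - 23 - 38 = 484 - 61 ≡ 68; y = λ·(23 - 68) - 55 ≡ 20. → (68, 20)
6G: (68, 20) + (38, 30). λ = (30 - 20)/(38 - 68) ≡ 10/41 mod 71. 41⁻¹ ≡ 26 (mod 71), so λ ≡ 47.
  x = λ² - 68 - 38 = 2209 - 106 ≡ 44; y = λ·(68 - 44) - 20 ≡ 43. → (44, 43)
7G: (44, 43) + (38, 30). λ = (30 - 43)/(38 - 44) ≡ 58/65 mod 71. 65⁻¹ ≡ 59 (mod 71) since 65·59 = 3835 ≡ 1, so λ ≡ 14.
  x = λ² - 44 - 38 = 196 - 82 ≡ 43; y = λ·(44 - 43) - 43 ≡ 42. → (43, 42)
8G: (43, 42) + (38, 30). λ = (30 - 42)/(38 - 43) ≡ 59/66 mod 71. 66⁻¹ ≡ 14 (mod 71), so λ ≡ 45.
  x = λ² - 43 - 38 = 2025 - 81 ≡ 27; y = λ·(43 - 27) - 42 ≡ 39. → (27, 39)

(27, 39)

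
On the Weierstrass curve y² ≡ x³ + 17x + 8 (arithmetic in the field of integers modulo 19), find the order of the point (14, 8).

11

2P: tangent at (14, 8): λ = (3·14² + 17)/(2·8) ≡ 16/16. 16⁻¹ ≡ 6 (mod 19), so λ ≡ 16·6 ≡ 1.
  x = λ² - 14 - 14 = 1 - 28 ≡ 11; y = λ·(14 - 11) - 8 ≡ 14. → (11, 14)
3P: (11, 14) + (14, 8). λ = (8 - 14)/(14 - 11) ≡ 13/3 mod 19. 3⁻¹ ≡ 13 (mod 19), so λ ≡ 17.
  x = λ² - 11 - 14 = 289 - 25 ≡ 17; y = λ·(11 - 17) - 14 ≡ 17. → (17, 17)
4P: (17, 17) + (14, 8). λ = (8 - 17)/(14 - 17) ≡ 10/16 mod 19. 16⁻¹ ≡ 6 (mod 19), so λ ≡ 3.
  x = λ² - 17 - 14 = 9 - 31 ≡ 16; y = λ·(17 - 16) - 17 ≡ 5. → (16, 5)
5P: (16, 5) + (14, 8). λ = (8 - 5)/(14 - 16) ≡ 3/17 mod 19. 17⁻¹ ≡ 9 (mod 19), so λ ≡ 8.
  x = λ² - 16 - 14 = 64 - 30 ≡ 15; y = λ·(16 - 15) - 5 ≡ 3. → (15, 3)
6P: (15, 3) + (14, 8). λ = (8 - 3)/(14 - 15) ≡ 5/18 mod 19. 18⁻¹ ≡ 18 (mod 19) since 18·18 = 324 ≡ 1, so λ ≡ 14.
  x = λ² - 15 - 14 = 196 - 29 ≡ 15; y = λ·(15 - 15) - 3 ≡ 16. → (15, 16)
7P: (15, 16) + (14, 8). λ = (8 - 16)/(14 - 15) ≡ 11/18 mod 19. 18⁻¹ ≡ 18 (mod 19), so λ ≡ 8.
  x = λ² - 15 - 14 = 64 - 29 ≡ 16; y = λ·(15 - 16) - 16 ≡ 14. → (16, 14)
8P: (16, 14) + (14, 8). λ = (8 - 14)/(14 - 16) ≡ 13/17 mod 19. 17⁻¹ ≡ 9 (mod 19) since 17·9 = 153 ≡ 1, so λ ≡ 3.
  x = λ² - 16 - 14 = 9 - 30 ≡ 17; y = λ·(16 - 17) - 14 ≡ 2. → (17, 2)
9P: (17, 2) + (14, 8). λ = (8 - 2)/(14 - 17) ≡ 6/16 mod 19. 16⁻¹ ≡ 6 (mod 19), so λ ≡ 17.
  x = λ² - 17 - 14 = 289 - 31 ≡ 11; y = λ·(17 - 11) - 2 ≡ 5. → (11, 5)
10P: (11, 5) + (14, 8). λ = (8 - 5)/(14 - 11) ≡ 3/3 mod 19. 3⁻¹ ≡ 13 (mod 19), so λ ≡ 1.
  x = λ² - 11 - 14 = 1 - 25 ≡ 14; y = λ·(11 - 14) - 5 ≡ 11. → (14, 11)
11P: (14, 11) + (14, 8): same x and y₁ ≡ -y₂, so the sum is O.
11P = O, so the order is 11.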